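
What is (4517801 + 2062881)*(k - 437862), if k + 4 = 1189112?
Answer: 4943711029772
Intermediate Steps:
k = 1189108 (k = -4 + 1189112 = 1189108)
(4517801 + 2062881)*(k - 437862) = (4517801 + 2062881)*(1189108 - 437862) = 6580682*751246 = 4943711029772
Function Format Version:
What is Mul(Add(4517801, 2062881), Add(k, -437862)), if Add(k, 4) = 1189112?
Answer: 4943711029772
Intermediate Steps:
k = 1189108 (k = Add(-4, 1189112) = 1189108)
Mul(Add(4517801, 2062881), Add(k, -437862)) = Mul(Add(4517801, 2062881), Add(1189108, -437862)) = Mul(6580682, 751246) = 4943711029772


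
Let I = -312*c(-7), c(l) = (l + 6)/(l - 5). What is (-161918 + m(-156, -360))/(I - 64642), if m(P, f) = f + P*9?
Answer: 81841/32334 ≈ 2.5311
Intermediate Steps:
c(l) = (6 + l)/(-5 + l)
m(P, f) = f + 9*P
I = -26 (I = -312*(6 - 7)/(-5 - 7) = -312*(-1)/(-12) = -(-26)*(-1) = -312*1/12 = -26)
(-161918 + m(-156, -360))/(I - 64642) = (-161918 + (-360 + 9*(-156)))/(-26 - 64642) = (-161918 + (-360 - 1404))/(-64668) = (-161918 - 1764)*(-1/64668) = -163682*(-1/64668) = 81841/32334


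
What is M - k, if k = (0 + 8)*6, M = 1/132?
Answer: -6335/132 ≈ -47.992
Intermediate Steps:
M = 1/132 ≈ 0.0075758
k = 48 (k = 8*6 = 48)
M - k = 1/132 - 1*48 = 1/132 - 48 = -6335/132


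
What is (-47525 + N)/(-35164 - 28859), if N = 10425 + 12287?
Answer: 8271/21341 ≈ 0.38756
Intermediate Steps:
N = 22712
(-47525 + N)/(-35164 - 28859) = (-47525 + 22712)/(-35164 - 28859) = -24813/(-64023) = -24813*(-1/64023) = 8271/21341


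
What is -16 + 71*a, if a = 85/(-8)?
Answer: -6163/8 ≈ -770.38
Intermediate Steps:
a = -85/8 (a = 85*(-⅛) = -85/8 ≈ -10.625)
-16 + 71*a = -16 + 71*(-85/8) = -16 - 6035/8 = -6163/8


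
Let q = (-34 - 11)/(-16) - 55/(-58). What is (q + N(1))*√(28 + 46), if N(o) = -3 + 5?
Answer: 2673*√74/464 ≈ 49.556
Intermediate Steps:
N(o) = 2
q = 1745/464 (q = -45*(-1/16) - 55*(-1/58) = 45/16 + 55/58 = 1745/464 ≈ 3.7608)
(q + N(1))*√(28 + 46) = (1745/464 + 2)*√(28 + 46) = 2673*√74/464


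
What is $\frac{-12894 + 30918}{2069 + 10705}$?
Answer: $\frac{3004}{2129} \approx 1.411$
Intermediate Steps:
$\frac{-12894 + 30918}{2069 + 10705} = \frac{18024}{12774} = 18024 \cdot \frac{1}{12774} = \frac{3004}{2129}$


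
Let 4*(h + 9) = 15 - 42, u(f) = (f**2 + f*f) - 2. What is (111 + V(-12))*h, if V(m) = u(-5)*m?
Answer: 29295/4 ≈ 7323.8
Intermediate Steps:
u(f) = -2 + 2*f**2 (u(f) = (f**2 + f**2) - 2 = 2*f**2 - 2 = -2 + 2*f**2)
h = -63/4 (h = -9 + (15 - 42)/4 = -9 + (1/4)*(-27) = -9 - 27/4 = -63/4 ≈ -15.750)
V(m) = 48*m (V(m) = (-2 + 2*(-5)**2)*m = (-2 + 2*25)*m = (-2 + 50)*m = 48*m)
(111 + V(-12))*h = (111 + 48*(-12))*(-63/4) = (111 - 576)*(-63/4) = -465*(-63/4) = 29295/4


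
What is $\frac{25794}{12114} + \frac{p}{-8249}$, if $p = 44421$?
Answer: $- \frac{18074516}{5551577} \approx -3.2557$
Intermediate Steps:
$\frac{25794}{12114} + \frac{p}{-8249} = \frac{25794}{12114} + \frac{44421}{-8249} = 25794 \cdot \frac{1}{12114} + 44421 \left(- \frac{1}{8249}\right) = \frac{1433}{673} - \frac{44421}{8249} = - \frac{18074516}{5551577}$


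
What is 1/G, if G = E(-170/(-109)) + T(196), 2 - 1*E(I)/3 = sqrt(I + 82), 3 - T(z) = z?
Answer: -1853/339059 + 18*sqrt(27577)/3729649 ≈ -0.0046637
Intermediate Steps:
T(z) = 3 - z
E(I) = 6 - 3*sqrt(82 + I) (E(I) = 6 - 3*sqrt(I + 82) = 6 - 3*sqrt(82 + I))
G = -187 - 18*sqrt(27577)/109 (G = (6 - 3*sqrt(82 - 170/(-109))) + (3 - 1*196) = (6 - 3*sqrt(82 - 170*(-1/109))) + (3 - 196) = (6 - 3*sqrt(82 + 170/109)) - 193 = (6 - 18*sqrt(27577)/109) - 193 = -187 - 18*sqrt(27577)/109 ≈ -214.42)
1/G = 1/(-187 - 18*sqrt(27577)/109)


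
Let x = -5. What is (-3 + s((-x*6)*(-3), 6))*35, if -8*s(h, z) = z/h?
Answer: -2513/24 ≈ -104.71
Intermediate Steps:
s(h, z) = -z/(8*h)
(-3 + s((-x*6)*(-3), 6))*35 = (-3 - ⅛*6/(-1*(-5)*6)*(-3))*35 = (-3 - ⅛*6/(5*6)*(-3))*35 = (-3 - ⅛*6/30*(-3))*35 = (-3 - ⅛*6/(-90))*35 = (-3 - ⅛*6*(-1/90))*35 = (-3 + 1/120)*35 = -359/120*35 = -2513/24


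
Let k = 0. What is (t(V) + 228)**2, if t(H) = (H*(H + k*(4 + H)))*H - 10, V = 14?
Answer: 8773444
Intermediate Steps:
t(H) = -10 + H**3 (t(H) = (H*(H + 0*(4 + H)))*H - 10 = (H*(H + 0))*H - 10 = (H*H)*H - 10 = H**2*H - 10 = H**3 - 10 = -10 + H**3)
(t(V) + 228)**2 = ((-10 + 14**3) + 228)**2 = ((-10 + 2744) + 228)**2 = (2734 + 228)**2 = 2962**2 = 8773444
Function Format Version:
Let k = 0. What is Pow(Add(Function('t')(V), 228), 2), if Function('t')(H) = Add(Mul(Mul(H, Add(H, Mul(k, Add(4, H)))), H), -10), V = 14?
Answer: 8773444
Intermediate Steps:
Function('t')(H) = Add(-10, Pow(H, 3)) (Function('t')(H) = Add(Mul(Mul(H, Add(H, Mul(0, Add(4, H)))), H), -10) = Add(Mul(Mul(H, Add(H, 0)), H), -10) = Add(Mul(Mul(H, H), H), -10) = Add(Mul(Pow(H, 2), H), -10) = Add(Pow(H, 3), -10) = Add(-10, Pow(H, 3)))
Pow(Add(Function('t')(V), 228), 2) = Pow(Add(Add(-10, Pow(14, 3)), 228), 2) = Pow(Add(Add(-10, 2744), 228), 2) = Pow(Add(2734, 228), 2) = Pow(2962, 2) = 8773444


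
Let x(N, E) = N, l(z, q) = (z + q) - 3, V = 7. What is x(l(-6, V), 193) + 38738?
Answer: 38736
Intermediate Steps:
l(z, q) = -3 + q + z (l(z, q) = (q + z) - 3 = -3 + q + z)
x(l(-6, V), 193) + 38738 = (-3 + 7 - 6) + 38738 = -2 + 38738 = 38736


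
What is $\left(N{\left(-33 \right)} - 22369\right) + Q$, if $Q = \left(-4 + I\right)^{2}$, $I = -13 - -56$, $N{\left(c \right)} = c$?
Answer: $-20881$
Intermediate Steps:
$I = 43$ ($I = -13 + 56 = 43$)
$Q = 1521$ ($Q = \left(-4 + 43\right)^{2} = 39^{2} = 1521$)
$\left(N{\left(-33 \right)} - 22369\right) + Q = \left(-33 - 22369\right) + 1521 = -22402 + 1521 = -20881$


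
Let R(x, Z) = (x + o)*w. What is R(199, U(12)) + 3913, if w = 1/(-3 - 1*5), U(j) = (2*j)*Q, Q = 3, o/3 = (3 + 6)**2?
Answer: 15431/4 ≈ 3857.8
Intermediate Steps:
o = 243 (o = 3*(3 + 6)**2 = 3*9**2 = 3*81 = 243)
U(j) = 6*j (U(j) = (2*j)*3 = 6*j)
w = -1/8 (w = 1/(-3 - 5) = 1/(-8) = -1/8 ≈ -0.12500)
R(x, Z) = -243/8 - x/8 (R(x, Z) = (x + 243)*(-1/8) = (243 + x)*(-1/8) = -243/8 - x/8)
R(199, U(12)) + 3913 = (-243/8 - 1/8*199) + 3913 = (-243/8 - 199/8) + 3913 = -221/4 + 3913 = 15431/4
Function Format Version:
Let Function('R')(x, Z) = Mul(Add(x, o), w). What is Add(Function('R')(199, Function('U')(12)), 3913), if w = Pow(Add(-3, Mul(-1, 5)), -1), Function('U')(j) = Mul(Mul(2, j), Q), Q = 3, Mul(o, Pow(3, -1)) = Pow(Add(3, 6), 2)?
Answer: Rational(15431, 4) ≈ 3857.8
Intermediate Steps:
o = 243 (o = Mul(3, Pow(Add(3, 6), 2)) = Mul(3, Pow(9, 2)) = Mul(3, 81) = 243)
Function('U')(j) = Mul(6, j) (Function('U')(j) = Mul(Mul(2, j), 3) = Mul(6, j))
w = Rational(-1, 8) (w = Pow(Add(-3, -5), -1) = Pow(-8, -1) = Rational(-1, 8) ≈ -0.12500)
Function('R')(x, Z) = Add(Rational(-243, 8), Mul(Rational(-1, 8), x)) (Function('R')(x, Z) = Mul(Add(x, 243), Rational(-1, 8)) = Mul(Add(243, x), Rational(-1, 8)) = Add(Rational(-243, 8), Mul(Rational(-1, 8), x)))
Add(Function('R')(199, Function('U')(12)), 3913) = Add(Add(Rational(-243, 8), Mul(Rational(-1, 8), 199)), 3913) = Add(Add(Rational(-243, 8), Rational(-199, 8)), 3913) = Add(Rational(-221, 4), 3913) = Rational(15431, 4)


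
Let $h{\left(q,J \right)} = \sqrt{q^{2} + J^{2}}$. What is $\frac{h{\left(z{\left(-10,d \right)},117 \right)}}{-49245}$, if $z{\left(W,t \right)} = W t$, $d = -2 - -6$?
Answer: $- \frac{\sqrt{15289}}{49245} \approx -0.0025109$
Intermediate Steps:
$d = 4$ ($d = -2 + 6 = 4$)
$h{\left(q,J \right)} = \sqrt{J^{2} + q^{2}}$
$\frac{h{\left(z{\left(-10,d \right)},117 \right)}}{-49245} = \frac{\sqrt{117^{2} + \left(\left(-10\right) 4\right)^{2}}}{-49245} = \sqrt{13689 + \left(-40\right)^{2}} \left(- \frac{1}{49245}\right) = \sqrt{13689 + 1600} \left(- \frac{1}{49245}\right) = \sqrt{15289} \left(- \frac{1}{49245}\right) = - \frac{\sqrt{15289}}{49245}$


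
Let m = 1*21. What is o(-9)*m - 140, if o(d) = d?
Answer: -329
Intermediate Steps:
m = 21
o(-9)*m - 140 = -9*21 - 140 = -189 - 140 = -329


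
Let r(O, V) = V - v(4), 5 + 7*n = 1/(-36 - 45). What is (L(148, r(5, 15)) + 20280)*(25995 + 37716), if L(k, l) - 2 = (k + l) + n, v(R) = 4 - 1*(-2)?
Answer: 11719291579/9 ≈ 1.3021e+9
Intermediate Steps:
v(R) = 6 (v(R) = 4 + 2 = 6)
n = -58/81 (n = -5/7 + 1/(7*(-36 - 45)) = -5/7 + (⅐)/(-81) = -5/7 + (⅐)*(-1/81) = -5/7 - 1/567 = -58/81 ≈ -0.71605)
r(O, V) = -6 + V (r(O, V) = V - 1*6 = V - 6 = -6 + V)
L(k, l) = 104/81 + k + l (L(k, l) = 2 + ((k + l) - 58/81) = 2 + (-58/81 + k + l) = 104/81 + k + l)
(L(148, r(5, 15)) + 20280)*(25995 + 37716) = ((104/81 + 148 + (-6 + 15)) + 20280)*(25995 + 37716) = ((104/81 + 148 + 9) + 20280)*63711 = (12821/81 + 20280)*63711 = (1655501/81)*63711 = 11719291579/9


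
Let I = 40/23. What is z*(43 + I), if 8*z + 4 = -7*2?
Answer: -9261/92 ≈ -100.66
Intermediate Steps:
z = -9/4 (z = -½ + (-7*2)/8 = -½ + (⅛)*(-14) = -½ - 7/4 = -9/4 ≈ -2.2500)
I = 40/23 (I = 40*(1/23) = 40/23 ≈ 1.7391)
z*(43 + I) = -9*(43 + 40/23)/4 = -9/4*1029/23 = -9261/92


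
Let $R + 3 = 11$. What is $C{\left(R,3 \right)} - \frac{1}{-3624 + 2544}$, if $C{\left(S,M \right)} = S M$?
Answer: $\frac{25921}{1080} \approx 24.001$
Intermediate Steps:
$R = 8$ ($R = -3 + 11 = 8$)
$C{\left(S,M \right)} = M S$
$C{\left(R,3 \right)} - \frac{1}{-3624 + 2544} = 3 \cdot 8 - \frac{1}{-3624 + 2544} = 24 - \frac{1}{-1080} = 24 - - \frac{1}{1080} = 24 + \frac{1}{1080} = \frac{25921}{1080}$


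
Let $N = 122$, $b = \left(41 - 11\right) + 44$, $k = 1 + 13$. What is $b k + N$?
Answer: $1158$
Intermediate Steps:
$k = 14$
$b = 74$ ($b = 30 + 44 = 74$)
$b k + N = 74 \cdot 14 + 122 = 1036 + 122 = 1158$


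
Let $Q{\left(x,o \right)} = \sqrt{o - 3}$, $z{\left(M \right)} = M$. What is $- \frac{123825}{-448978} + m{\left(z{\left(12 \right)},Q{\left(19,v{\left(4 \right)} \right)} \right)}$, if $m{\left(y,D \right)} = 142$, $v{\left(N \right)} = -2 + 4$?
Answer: $\frac{63878701}{448978} \approx 142.28$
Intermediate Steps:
$v{\left(N \right)} = 2$
$Q{\left(x,o \right)} = \sqrt{-3 + o}$
$- \frac{123825}{-448978} + m{\left(z{\left(12 \right)},Q{\left(19,v{\left(4 \right)} \right)} \right)} = - \frac{123825}{-448978} + 142 = \left(-123825\right) \left(- \frac{1}{448978}\right) + 142 = \frac{123825}{448978} + 142 = \frac{63878701}{448978}$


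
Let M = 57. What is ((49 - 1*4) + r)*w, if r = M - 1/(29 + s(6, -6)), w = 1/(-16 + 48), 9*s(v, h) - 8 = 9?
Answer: 28347/8896 ≈ 3.1865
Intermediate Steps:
s(v, h) = 17/9 (s(v, h) = 8/9 + (⅑)*9 = 8/9 + 1 = 17/9)
w = 1/32 ≈ 0.031250
r = 15837/278 (r = 57 - 1/(29 + 17/9) = 57 - 1/278/9 = 57 - 1*9/278 = 57 - 9/278 = 15837/278 ≈ 56.968)
((49 - 1*4) + r)*w = ((49 - 1*4) + 15837/278)*(1/32) = ((49 - 4) + 15837/278)*(1/32) = (45 + 15837/278)*(1/32) = (28347/278)*(1/32) = 28347/8896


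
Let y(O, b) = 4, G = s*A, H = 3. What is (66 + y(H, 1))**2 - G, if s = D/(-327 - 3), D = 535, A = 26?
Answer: 163091/33 ≈ 4942.1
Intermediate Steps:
s = -107/66 (s = 535/(-327 - 3) = 535/(-330) = 535*(-1/330) = -107/66 ≈ -1.6212)
G = -1391/33 (G = -107/66*26 = -1391/33 ≈ -42.151)
(66 + y(H, 1))**2 - G = (66 + 4)**2 - 1*(-1391/33) = 70**2 + 1391/33 = 4900 + 1391/33 = 163091/33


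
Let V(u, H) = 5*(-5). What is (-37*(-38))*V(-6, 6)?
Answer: -35150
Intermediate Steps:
V(u, H) = -25
(-37*(-38))*V(-6, 6) = -37*(-38)*(-25) = 1406*(-25) = -35150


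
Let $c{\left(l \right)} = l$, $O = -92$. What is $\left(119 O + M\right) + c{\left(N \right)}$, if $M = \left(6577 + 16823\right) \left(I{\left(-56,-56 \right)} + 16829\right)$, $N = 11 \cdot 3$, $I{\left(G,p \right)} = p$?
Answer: $392477285$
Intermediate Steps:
$N = 33$
$M = 392488200$ ($M = \left(6577 + 16823\right) \left(-56 + 16829\right) = 23400 \cdot 16773 = 392488200$)
$\left(119 O + M\right) + c{\left(N \right)} = \left(119 \left(-92\right) + 392488200\right) + 33 = \left(-10948 + 392488200\right) + 33 = 392477252 + 33 = 392477285$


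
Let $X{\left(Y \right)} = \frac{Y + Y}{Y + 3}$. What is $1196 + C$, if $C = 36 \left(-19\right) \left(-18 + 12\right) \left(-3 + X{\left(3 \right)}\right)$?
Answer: $-7012$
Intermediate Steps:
$X{\left(Y \right)} = \frac{2 Y}{3 + Y}$
$C = -8208$ ($C = 36 \left(-19\right) \left(-18 + 12\right) \left(-3 + 2 \cdot 3 \frac{1}{3 + 3}\right) = - 684 \left(- 6 \left(-3 + 2 \cdot 3 \cdot \frac{1}{6}\right)\right) = - 684 \left(- 6 \left(-3 + 1\right)\right) = - 684 \left(\left(-6\right) \left(-2\right)\right) = \left(-684\right) 12 = -8208$)
$1196 + C = 1196 - 8208 = -7012$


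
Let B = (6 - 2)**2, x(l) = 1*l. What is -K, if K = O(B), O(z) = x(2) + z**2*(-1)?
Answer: 254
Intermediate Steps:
x(l) = l
B = 16 (B = 4**2 = 16)
O(z) = 2 - z**2 (O(z) = 2 + z**2*(-1) = 2 - z**2)
K = -254 (K = 2 - 1*16**2 = 2 - 1*256 = 2 - 256 = -254)
-K = -1*(-254) = 254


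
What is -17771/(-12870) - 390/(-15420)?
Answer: 178877/127215 ≈ 1.4061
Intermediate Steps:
-17771/(-12870) - 390/(-15420) = -17771*(-1/12870) - 390*(-1/15420) = 1367/990 + 13/514 = 178877/127215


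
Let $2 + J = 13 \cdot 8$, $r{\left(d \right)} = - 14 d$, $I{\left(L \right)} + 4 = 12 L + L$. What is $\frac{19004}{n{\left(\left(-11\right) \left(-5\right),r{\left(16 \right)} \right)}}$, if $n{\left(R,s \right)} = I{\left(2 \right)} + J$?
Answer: $\frac{4751}{31} \approx 153.26$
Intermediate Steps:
$I{\left(L \right)} = -4 + 13 L$ ($I{\left(L \right)} = -4 + \left(12 L + L\right) = -4 + 13 L$)
$J = 102$ ($J = -2 + 13 \cdot 8 = -2 + 104 = 102$)
$n{\left(R,s \right)} = 124$ ($n{\left(R,s \right)} = \left(-4 + 13 \cdot 2\right) + 102 = \left(-4 + 26\right) + 102 = 22 + 102 = 124$)
$\frac{19004}{n{\left(\left(-11\right) \left(-5\right),r{\left(16 \right)} \right)}} = \frac{19004}{124} = 19004 \cdot \frac{1}{124} = \frac{4751}{31}$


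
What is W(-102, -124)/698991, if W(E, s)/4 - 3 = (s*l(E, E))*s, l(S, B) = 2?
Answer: 123020/698991 ≈ 0.17600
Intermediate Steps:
W(E, s) = 12 + 8*s² (W(E, s) = 12 + 4*((s*2)*s) = 12 + 4*((2*s)*s) = 12 + 4*(2*s²) = 12 + 8*s²)
W(-102, -124)/698991 = (12 + 8*(-124)²)/698991 = (12 + 8*15376)*(1/698991) = (12 + 123008)*(1/698991) = 123020*(1/698991) = 123020/698991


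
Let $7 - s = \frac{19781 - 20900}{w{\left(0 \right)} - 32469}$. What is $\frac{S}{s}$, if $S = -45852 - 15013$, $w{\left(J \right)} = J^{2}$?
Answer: $- \frac{14015785}{1604} \approx -8738.0$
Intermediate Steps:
$S = -60865$ ($S = -45852 - 15013 = -60865$)
$s = \frac{75388}{10823}$ ($s = 7 - \frac{19781 - 20900}{0^{2} - 32469} = 7 - - \frac{1119}{0 - 32469} = 7 - - \frac{1119}{-32469} = 7 - \left(-1119\right) \left(- \frac{1}{32469}\right) = 7 - \frac{373}{10823} = \frac{75388}{10823} \approx 6.9655$)
$\frac{S}{s} = - \frac{60865}{\frac{75388}{10823}} = \left(-60865\right) \frac{10823}{75388} = - \frac{14015785}{1604}$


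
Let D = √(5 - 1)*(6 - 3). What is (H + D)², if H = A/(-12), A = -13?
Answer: 7225/144 ≈ 50.174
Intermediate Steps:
D = 6 (D = √4*3 = 2*3 = 6)
H = 13/12 (H = -13/(-12) = -13*(-1/12) = 13/12 ≈ 1.0833)
(H + D)² = (13/12 + 6)² = (85/12)² = 7225/144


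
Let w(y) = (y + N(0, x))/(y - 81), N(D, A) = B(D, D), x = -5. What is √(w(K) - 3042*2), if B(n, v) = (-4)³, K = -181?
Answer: I*√417565906/262 ≈ 77.994*I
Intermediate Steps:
B(n, v) = -64
N(D, A) = -64
w(y) = (-64 + y)/(-81 + y) (w(y) = (y - 64)/(y - 81) = (-64 + y)/(-81 + y))
√(w(K) - 3042*2) = √((-64 - 181)/(-81 - 181) - 3042*2) = √(-245/(-262) - 6084) = √(-1/262*(-245) - 6084) = √(245/262 - 6084) = √(-1593763/262) = I*√417565906/262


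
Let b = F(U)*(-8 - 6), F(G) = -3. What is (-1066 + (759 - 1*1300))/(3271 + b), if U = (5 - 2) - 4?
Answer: -1607/3313 ≈ -0.48506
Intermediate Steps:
U = -1 (U = 3 - 4 = -1)
b = 42 (b = -3*(-8 - 6) = -3*(-14) = 42)
(-1066 + (759 - 1*1300))/(3271 + b) = (-1066 + (759 - 1*1300))/(3271 + 42) = (-1066 + (759 - 1300))/3313 = (-1066 - 541)*(1/3313) = -1607*1/3313 = -1607/3313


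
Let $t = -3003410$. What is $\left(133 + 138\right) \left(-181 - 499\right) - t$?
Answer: $2819130$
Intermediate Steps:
$\left(133 + 138\right) \left(-181 - 499\right) - t = \left(133 + 138\right) \left(-181 - 499\right) - -3003410 = 271 \left(-680\right) + 3003410 = -184280 + 3003410 = 2819130$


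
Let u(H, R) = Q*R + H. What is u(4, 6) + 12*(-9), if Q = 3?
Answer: -86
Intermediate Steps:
u(H, R) = H + 3*R (u(H, R) = 3*R + H = H + 3*R)
u(4, 6) + 12*(-9) = (4 + 3*6) + 12*(-9) = (4 + 18) - 108 = 22 - 108 = -86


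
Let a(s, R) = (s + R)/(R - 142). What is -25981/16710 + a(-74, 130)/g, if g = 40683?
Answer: -1057063003/679812930 ≈ -1.5549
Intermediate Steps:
a(s, R) = (R + s)/(-142 + R)
-25981/16710 + a(-74, 130)/g = -25981/16710 + ((130 - 74)/(-142 + 130))/40683 = -25981*1/16710 + (56/(-12))*(1/40683) = -25981/16710 - 1/12*56*(1/40683) = -25981/16710 - 14/3*1/40683 = -25981/16710 - 14/122049 = -1057063003/679812930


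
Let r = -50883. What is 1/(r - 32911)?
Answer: -1/83794 ≈ -1.1934e-5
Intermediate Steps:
1/(r - 32911) = 1/(-50883 - 32911) = 1/(-83794) = -1/83794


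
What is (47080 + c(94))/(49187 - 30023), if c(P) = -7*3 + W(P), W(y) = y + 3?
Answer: 11789/4791 ≈ 2.4607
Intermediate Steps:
W(y) = 3 + y
c(P) = -18 + P (c(P) = -7*3 + (3 + P) = -21 + (3 + P) = -18 + P)
(47080 + c(94))/(49187 - 30023) = (47080 + (-18 + 94))/(49187 - 30023) = (47080 + 76)/19164 = 47156*(1/19164) = 11789/4791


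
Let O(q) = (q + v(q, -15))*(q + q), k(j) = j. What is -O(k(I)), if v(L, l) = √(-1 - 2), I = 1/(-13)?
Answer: -2/169 + 2*I*√3/13 ≈ -0.011834 + 0.26647*I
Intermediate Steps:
I = -1/13 ≈ -0.076923
v(L, l) = I*√3 (v(L, l) = √(-3) = I*√3)
O(q) = 2*q*(q + I*√3) (O(q) = (q + I*√3)*(q + q) = (q + I*√3)*(2*q) = 2*q*(q + I*√3))
-O(k(I)) = -2*(-1)*(-1/13 + I*√3)/13 = -(2/169 - 2*I*√3/13) = -2/169 + 2*I*√3/13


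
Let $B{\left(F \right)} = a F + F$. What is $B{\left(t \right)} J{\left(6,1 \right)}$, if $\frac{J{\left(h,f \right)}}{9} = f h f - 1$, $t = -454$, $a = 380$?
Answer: $-7783830$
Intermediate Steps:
$B{\left(F \right)} = 381 F$ ($B{\left(F \right)} = 380 F + F = 381 F$)
$J{\left(h,f \right)} = -9 + 9 h f^{2}$ ($J{\left(h,f \right)} = 9 \left(f h f - 1\right) = 9 \left(h f^{2} - 1\right) = 9 \left(-1 + h f^{2}\right) = -9 + 9 h f^{2}$)
$B{\left(t \right)} J{\left(6,1 \right)} = 381 \left(-454\right) \left(-9 + 9 \cdot 6 \cdot 1^{2}\right) = - 172974 \left(-9 + 9 \cdot 6 \cdot 1\right) = - 172974 \left(-9 + 54\right) = \left(-172974\right) 45 = -7783830$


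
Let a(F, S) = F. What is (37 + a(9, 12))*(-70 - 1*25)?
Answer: -4370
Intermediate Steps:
(37 + a(9, 12))*(-70 - 1*25) = (37 + 9)*(-70 - 1*25) = 46*(-70 - 25) = 46*(-95) = -4370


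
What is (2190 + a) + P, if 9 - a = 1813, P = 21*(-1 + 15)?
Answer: 680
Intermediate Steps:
P = 294 (P = 21*14 = 294)
a = -1804 (a = 9 - 1*1813 = 9 - 1813 = -1804)
(2190 + a) + P = (2190 - 1804) + 294 = 386 + 294 = 680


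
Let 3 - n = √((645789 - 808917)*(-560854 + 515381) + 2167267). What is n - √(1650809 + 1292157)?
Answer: 3 - √7420086811 - 13*√17414 ≈ -87852.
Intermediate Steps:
n = 3 - √7420086811 (n = 3 - √((645789 - 808917)*(-560854 + 515381) + 2167267) = 3 - √(-163128*(-45473) + 2167267) = 3 - √(7417919544 + 2167267) = 3 - √7420086811 ≈ -86137.)
n - √(1650809 + 1292157) = (3 - √7420086811) - √(1650809 + 1292157) = (3 - √7420086811) - √2942966 = (3 - √7420086811) - 13*√17414 = 3 - √7420086811 - 13*√17414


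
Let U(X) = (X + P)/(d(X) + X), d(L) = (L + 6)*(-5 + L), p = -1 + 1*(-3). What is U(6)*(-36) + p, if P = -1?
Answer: -14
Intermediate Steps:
p = -4 (p = -1 - 3 = -4)
d(L) = (-5 + L)*(6 + L) (d(L) = (6 + L)*(-5 + L) = (-5 + L)*(6 + L))
U(X) = (-1 + X)/(-30 + X**2 + 2*X) (U(X) = (X - 1)/((-30 + X + X**2) + X) = (-1 + X)/(-30 + X**2 + 2*X))
U(6)*(-36) + p = ((-1 + 6)/(-30 + 6**2 + 2*6))*(-36) - 4 = (5/(-30 + 36 + 12))*(-36) - 4 = (5/18)*(-36) - 4 = -10 - 4 = -14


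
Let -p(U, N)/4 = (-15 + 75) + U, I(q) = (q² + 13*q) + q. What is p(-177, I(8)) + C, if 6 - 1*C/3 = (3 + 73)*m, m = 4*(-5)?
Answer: 5046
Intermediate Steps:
m = -20
C = 4578 (C = 18 - 3*(3 + 73)*(-20) = 18 - 228*(-20) = 18 - 3*(-1520) = 18 + 4560 = 4578)
I(q) = q² + 14*q
p(U, N) = -240 - 4*U (p(U, N) = -4*((-15 + 75) + U) = -4*(60 + U) = -240 - 4*U)
p(-177, I(8)) + C = (-240 - 4*(-177)) + 4578 = (-240 + 708) + 4578 = 468 + 4578 = 5046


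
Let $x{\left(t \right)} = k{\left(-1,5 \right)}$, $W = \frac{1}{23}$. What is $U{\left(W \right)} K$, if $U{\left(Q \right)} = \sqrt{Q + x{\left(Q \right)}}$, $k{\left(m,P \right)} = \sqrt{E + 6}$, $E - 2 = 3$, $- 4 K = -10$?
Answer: $\frac{5 \sqrt{23 + 529 \sqrt{11}}}{46} \approx 4.5826$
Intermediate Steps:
$K = \frac{5}{2}$ ($K = \left(- \frac{1}{4}\right) \left(-10\right) = \frac{5}{2} \approx 2.5$)
$W = \frac{1}{23} \approx 0.043478$
$E = 5$ ($E = 2 + 3 = 5$)
$k{\left(m,P \right)} = \sqrt{11}$ ($k{\left(m,P \right)} = \sqrt{5 + 6} = \sqrt{11}$)
$x{\left(t \right)} = \sqrt{11}$
$U{\left(Q \right)} = \sqrt{Q + \sqrt{11}}$
$U{\left(W \right)} K = \sqrt{\frac{1}{23} + \sqrt{11}} \cdot \frac{5}{2} = \frac{5 \sqrt{\frac{1}{23} + \sqrt{11}}}{2}$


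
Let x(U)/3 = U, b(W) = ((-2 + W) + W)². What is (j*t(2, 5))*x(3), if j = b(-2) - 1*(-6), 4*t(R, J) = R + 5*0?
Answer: 189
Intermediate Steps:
b(W) = (-2 + 2*W)²
x(U) = 3*U
t(R, J) = R/4 (t(R, J) = (R + 5*0)/4 = (R + 0)/4 = R/4)
j = 42 (j = 4*(-1 - 2)² - 1*(-6) = 4*(-3)² + 6 = 4*9 + 6 = 36 + 6 = 42)
(j*t(2, 5))*x(3) = (42*((¼)*2))*(3*3) = (42*(½))*9 = 21*9 = 189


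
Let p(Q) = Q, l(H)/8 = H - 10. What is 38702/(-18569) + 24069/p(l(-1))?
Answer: -450343037/1634072 ≈ -275.60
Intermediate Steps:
l(H) = -80 + 8*H (l(H) = 8*(H - 10) = 8*(-10 + H) = -80 + 8*H)
38702/(-18569) + 24069/p(l(-1)) = 38702/(-18569) + 24069/(-80 + 8*(-1)) = 38702*(-1/18569) + 24069/(-80 - 8) = -38702/18569 + 24069/(-88) = -38702/18569 + 24069*(-1/88) = -38702/18569 - 24069/88 = -450343037/1634072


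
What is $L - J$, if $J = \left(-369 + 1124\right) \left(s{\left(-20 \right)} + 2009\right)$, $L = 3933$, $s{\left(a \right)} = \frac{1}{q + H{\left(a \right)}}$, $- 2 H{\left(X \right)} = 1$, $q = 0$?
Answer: $-1511352$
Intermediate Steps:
$H{\left(X \right)} = - \frac{1}{2}$ ($H{\left(X \right)} = \left(- \frac{1}{2}\right) 1 = - \frac{1}{2}$)
$s{\left(a \right)} = -2$ ($s{\left(a \right)} = \frac{1}{0 - \frac{1}{2}} = \frac{1}{- \frac{1}{2}} = -2$)
$J = 1515285$ ($J = \left(-369 + 1124\right) \left(-2 + 2009\right) = 755 \cdot 2007 = 1515285$)
$L - J = 3933 - 1515285 = -1511352$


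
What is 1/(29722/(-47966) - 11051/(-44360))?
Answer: -1063885880/394197827 ≈ -2.6989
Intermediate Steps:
1/(29722/(-47966) - 11051/(-44360)) = 1/(29722*(-1/47966) - 11051*(-1/44360)) = 1/(-14861/23983 + 11051/44360) = 1/(-394197827/1063885880) = -1063885880/394197827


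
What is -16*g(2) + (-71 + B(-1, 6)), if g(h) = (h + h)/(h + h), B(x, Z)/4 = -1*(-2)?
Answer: -79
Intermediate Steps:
B(x, Z) = 8 (B(x, Z) = 4*(-1*(-2)) = 4*2 = 8)
g(h) = 1 (g(h) = (2*h)/((2*h)) = (2*h)*(1/(2*h)) = 1)
-16*g(2) + (-71 + B(-1, 6)) = -16*1 + (-71 + 8) = -16 - 63 = -79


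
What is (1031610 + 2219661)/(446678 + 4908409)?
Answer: 1083757/1785029 ≈ 0.60714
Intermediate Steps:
(1031610 + 2219661)/(446678 + 4908409) = 3251271/5355087 = 3251271*(1/5355087) = 1083757/1785029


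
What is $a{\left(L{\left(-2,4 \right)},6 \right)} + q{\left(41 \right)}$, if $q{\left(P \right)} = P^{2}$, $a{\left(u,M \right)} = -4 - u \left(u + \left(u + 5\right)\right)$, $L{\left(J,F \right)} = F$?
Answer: $1625$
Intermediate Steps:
$a{\left(u,M \right)} = -4 - u \left(5 + 2 u\right)$ ($a{\left(u,M \right)} = -4 - u \left(u + \left(5 + u\right)\right) = -4 - u \left(5 + 2 u\right)$)
$a{\left(L{\left(-2,4 \right)},6 \right)} + q{\left(41 \right)} = \left(-4 - 20 - 2 \cdot 4^{2}\right) + 41^{2} = \left(-4 - 20 - 32\right) + 1681 = -56 + 1681 = 1625$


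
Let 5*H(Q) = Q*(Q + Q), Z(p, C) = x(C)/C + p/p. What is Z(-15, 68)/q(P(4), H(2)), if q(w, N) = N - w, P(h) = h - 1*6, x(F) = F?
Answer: 5/9 ≈ 0.55556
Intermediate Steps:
Z(p, C) = 2 (Z(p, C) = C/C + p/p = 1 + 1 = 2)
P(h) = -6 + h (P(h) = h - 6 = -6 + h)
H(Q) = 2*Q²/5 (H(Q) = (Q*(Q + Q))/5 = (Q*(2*Q))/5 = (2*Q²)/5 = 2*Q²/5)
Z(-15, 68)/q(P(4), H(2)) = 2/((⅖)*2² - (-6 + 4)) = 2/((⅖)*4 - 1*(-2)) = 2/(8/5 + 2) = 2/(18/5) = 2*(5/18) = 5/9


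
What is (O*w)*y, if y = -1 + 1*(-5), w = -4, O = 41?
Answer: 984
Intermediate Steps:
y = -6 (y = -1 - 5 = -6)
(O*w)*y = (41*(-4))*(-6) = -164*(-6) = 984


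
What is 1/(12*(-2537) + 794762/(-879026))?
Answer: -439513/13380931153 ≈ -3.2846e-5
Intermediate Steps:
1/(12*(-2537) + 794762/(-879026)) = 1/(-30444 + 794762*(-1/879026)) = 1/(-30444 - 397381/439513) = 1/(-13380931153/439513) = -439513/13380931153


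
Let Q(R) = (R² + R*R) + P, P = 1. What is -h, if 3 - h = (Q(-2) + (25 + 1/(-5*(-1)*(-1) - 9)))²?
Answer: 225037/196 ≈ 1148.1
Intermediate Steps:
Q(R) = 1 + 2*R² (Q(R) = (R² + R*R) + 1 = (R² + R²) + 1 = 2*R² + 1 = 1 + 2*R²)
h = -225037/196 (h = 3 - ((1 + 2*(-2)²) + (25 + 1/(-5*(-1)*(-1) - 9)))² = 3 - ((1 + 2*4) + (25 + 1/(5*(-1) - 9)))² = 3 - ((1 + 8) + (25 + 1/(-5 - 9)))² = 3 - (9 + (25 + 1/(-14)))² = 3 - (9 + (25 - 1/14))² = 3 - (9 + 349/14)² = 3 - (475/14)² = 3 - 1*225625/196 = 3 - 225625/196 = -225037/196 ≈ -1148.1)
-h = -1*(-225037/196) = 225037/196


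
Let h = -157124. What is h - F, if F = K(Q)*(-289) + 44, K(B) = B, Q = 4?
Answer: -156012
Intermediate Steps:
F = -1112 (F = 4*(-289) + 44 = -1156 + 44 = -1112)
h - F = -157124 - 1*(-1112) = -157124 + 1112 = -156012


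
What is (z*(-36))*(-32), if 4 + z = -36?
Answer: -46080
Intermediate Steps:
z = -40 (z = -4 - 36 = -40)
(z*(-36))*(-32) = -40*(-36)*(-32) = 1440*(-32) = -46080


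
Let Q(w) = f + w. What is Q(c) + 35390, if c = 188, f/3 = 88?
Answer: 35842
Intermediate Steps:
f = 264 (f = 3*88 = 264)
Q(w) = 264 + w
Q(c) + 35390 = (264 + 188) + 35390 = 452 + 35390 = 35842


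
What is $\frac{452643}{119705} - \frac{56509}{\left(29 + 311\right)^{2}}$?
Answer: $\frac{9112224191}{2767579600} \approx 3.2925$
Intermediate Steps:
$\frac{452643}{119705} - \frac{56509}{\left(29 + 311\right)^{2}} = 452643 \cdot \frac{1}{119705} - \frac{56509}{340^{2}} = \frac{452643}{119705} - \frac{56509}{115600} = \frac{9112224191}{2767579600}$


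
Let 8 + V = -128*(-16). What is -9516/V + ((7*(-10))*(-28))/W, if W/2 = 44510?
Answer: -3512983/756670 ≈ -4.6427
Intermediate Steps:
W = 89020 (W = 2*44510 = 89020)
V = 2040 (V = -8 - 128*(-16) = -8 + 2048 = 2040)
-9516/V + ((7*(-10))*(-28))/W = -9516/2040 + ((7*(-10))*(-28))/89020 = -9516*1/2040 - 70*(-28)*(1/89020) = -793/170 + 1960*(1/89020) = -793/170 + 98/4451 = -3512983/756670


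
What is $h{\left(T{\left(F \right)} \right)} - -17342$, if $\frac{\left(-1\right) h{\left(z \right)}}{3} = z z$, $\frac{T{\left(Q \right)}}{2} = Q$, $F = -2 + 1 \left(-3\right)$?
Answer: $17042$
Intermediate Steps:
$F = -5$ ($F = -2 - 3 = -5$)
$T{\left(Q \right)} = 2 Q$
$h{\left(z \right)} = - 3 z^{2}$ ($h{\left(z \right)} = - 3 z z = - 3 z^{2}$)
$h{\left(T{\left(F \right)} \right)} - -17342 = - 3 \left(2 \left(-5\right)\right)^{2} - -17342 = - 3 \left(-10\right)^{2} + 17342 = \left(-3\right) 100 + 17342 = -300 + 17342 = 17042$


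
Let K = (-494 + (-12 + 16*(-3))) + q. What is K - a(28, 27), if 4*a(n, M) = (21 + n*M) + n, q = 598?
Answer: -629/4 ≈ -157.25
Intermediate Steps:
a(n, M) = 21/4 + n/4 + M*n/4 (a(n, M) = ((21 + n*M) + n)/4 = ((21 + M*n) + n)/4 = (21 + n + M*n)/4 = 21/4 + n/4 + M*n/4)
K = 44 (K = (-494 + (-12 + 16*(-3))) + 598 = (-494 + (-12 - 48)) + 598 = (-494 - 60) + 598 = -554 + 598 = 44)
K - a(28, 27) = 44 - (21/4 + (¼)*28 + (¼)*27*28) = 44 - (21/4 + 7 + 189) = 44 - 1*805/4 = 44 - 805/4 = -629/4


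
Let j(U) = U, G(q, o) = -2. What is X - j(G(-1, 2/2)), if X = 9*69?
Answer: 623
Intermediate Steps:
X = 621
X - j(G(-1, 2/2)) = 621 - 1*(-2) = 621 + 2 = 623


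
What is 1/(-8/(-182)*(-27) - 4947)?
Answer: -91/450285 ≈ -0.00020209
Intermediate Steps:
1/(-8/(-182)*(-27) - 4947) = 1/(-8*(-1/182)*(-27) - 4947) = 1/((4/91)*(-27) - 4947) = 1/(-108/91 - 4947) = 1/(-450285/91) = -91/450285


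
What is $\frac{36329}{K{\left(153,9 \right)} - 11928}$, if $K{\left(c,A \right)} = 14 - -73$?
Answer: $- \frac{36329}{11841} \approx -3.0681$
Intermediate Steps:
$K{\left(c,A \right)} = 87$ ($K{\left(c,A \right)} = 14 + 73 = 87$)
$\frac{36329}{K{\left(153,9 \right)} - 11928} = \frac{36329}{87 - 11928} = \frac{36329}{-11841} = 36329 \left(- \frac{1}{11841}\right) = - \frac{36329}{11841}$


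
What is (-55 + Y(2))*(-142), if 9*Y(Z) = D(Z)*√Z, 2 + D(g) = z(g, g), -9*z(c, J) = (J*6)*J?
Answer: 7810 + 1988*√2/27 ≈ 7914.1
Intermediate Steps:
z(c, J) = -2*J²/3 (z(c, J) = -J*6*J/9 = -6*J*J/9 = -2*J²/3)
D(g) = -2 - 2*g²/3
Y(Z) = √Z*(-2 - 2*Z²/3)/9 (Y(Z) = ((-2 - 2*Z²/3)*√Z)/9 = (√Z*(-2 - 2*Z²/3))/9 = √Z*(-2 - 2*Z²/3)/9)
(-55 + Y(2))*(-142) = (-55 + 2*√2*(-3 - 1*2²)/27)*(-142) = (-55 + 2*√2*(-3 - 1*4)/27)*(-142) = (-55 + 2*√2*(-3 - 4)/27)*(-142) = (-55 + (2/27)*√2*(-7))*(-142) = (-55 - 14*√2/27)*(-142) = 7810 + 1988*√2/27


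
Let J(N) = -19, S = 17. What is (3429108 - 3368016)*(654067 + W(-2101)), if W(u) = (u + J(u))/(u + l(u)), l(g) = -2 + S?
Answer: 41676531151572/1043 ≈ 3.9958e+10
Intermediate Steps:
l(g) = 15 (l(g) = -2 + 17 = 15)
W(u) = (-19 + u)/(15 + u) (W(u) = (u - 19)/(u + 15) = (-19 + u)/(15 + u))
(3429108 - 3368016)*(654067 + W(-2101)) = (3429108 - 3368016)*(654067 + (-19 - 2101)/(15 - 2101)) = 61092*(654067 - 2120/(-2086)) = 61092*(654067 - 1/2086*(-2120)) = 61092*(654067 + 1060/1043) = 61092*(682192941/1043) = 41676531151572/1043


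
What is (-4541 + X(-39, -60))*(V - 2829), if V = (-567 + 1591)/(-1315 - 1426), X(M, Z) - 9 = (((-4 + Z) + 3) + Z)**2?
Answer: -78398459117/2741 ≈ -2.8602e+7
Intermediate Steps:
X(M, Z) = 9 + (-1 + 2*Z)**2 (X(M, Z) = 9 + (((-4 + Z) + 3) + Z)**2 = 9 + ((-1 + Z) + Z)**2 = 9 + (-1 + 2*Z)**2)
V = -1024/2741 (V = 1024/(-2741) = 1024*(-1/2741) = -1024/2741 ≈ -0.37359)
(-4541 + X(-39, -60))*(V - 2829) = (-4541 + (9 + (-1 + 2*(-60))**2))*(-1024/2741 - 2829) = (-4541 + (9 + (-1 - 120)**2))*(-7755313/2741) = (-4541 + (9 + (-121)**2))*(-7755313/2741) = (-4541 + (9 + 14641))*(-7755313/2741) = (-4541 + 14650)*(-7755313/2741) = 10109*(-7755313/2741) = -78398459117/2741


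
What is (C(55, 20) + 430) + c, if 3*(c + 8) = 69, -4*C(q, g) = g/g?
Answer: 1779/4 ≈ 444.75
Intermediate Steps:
C(q, g) = -1/4 (C(q, g) = -g/(4*g) = -1/4*1 = -1/4)
c = 15 (c = -8 + (1/3)*69 = -8 + 23 = 15)
(C(55, 20) + 430) + c = (-1/4 + 430) + 15 = 1719/4 + 15 = 1779/4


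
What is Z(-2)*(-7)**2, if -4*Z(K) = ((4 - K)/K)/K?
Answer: -147/8 ≈ -18.375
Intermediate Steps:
Z(K) = -(4 - K)/(4*K**2) (Z(K) = -(4 - K)/K/(4*K) = -(4 - K)/(4*K**2))
Z(-2)*(-7)**2 = ((1/4)*(-4 - 2)/(-2)**2)*(-7)**2 = ((1/4)*(1/4)*(-6))*49 = -3/8*49 = -147/8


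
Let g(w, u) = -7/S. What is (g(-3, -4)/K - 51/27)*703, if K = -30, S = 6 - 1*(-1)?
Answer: -117401/90 ≈ -1304.5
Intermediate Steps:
S = 7 (S = 6 + 1 = 7)
g(w, u) = -1 (g(w, u) = -7/7 = -7*1/7 = -1)
(g(-3, -4)/K - 51/27)*703 = (-1/(-30) - 51/27)*703 = (-1*(-1/30) - 51*1/27)*703 = (1/30 - 17/9)*703 = -167/90*703 = -117401/90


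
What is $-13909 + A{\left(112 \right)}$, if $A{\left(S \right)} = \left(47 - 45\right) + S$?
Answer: $-13795$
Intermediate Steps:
$A{\left(S \right)} = 2 + S$
$-13909 + A{\left(112 \right)} = -13909 + \left(2 + 112\right) = -13909 + 114 = -13795$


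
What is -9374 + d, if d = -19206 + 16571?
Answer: -12009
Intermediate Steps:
d = -2635
-9374 + d = -9374 - 2635 = -12009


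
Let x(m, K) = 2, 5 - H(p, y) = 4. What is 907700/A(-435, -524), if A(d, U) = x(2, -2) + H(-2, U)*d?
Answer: -907700/433 ≈ -2096.3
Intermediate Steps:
H(p, y) = 1 (H(p, y) = 5 - 1*4 = 5 - 4 = 1)
A(d, U) = 2 + d (A(d, U) = 2 + 1*d = 2 + d)
907700/A(-435, -524) = 907700/(2 - 435) = 907700/(-433) = 907700*(-1/433) = -907700/433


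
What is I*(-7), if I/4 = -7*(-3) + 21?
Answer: -1176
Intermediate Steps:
I = 168 (I = 4*(-7*(-3) + 21) = 4*(21 + 21) = 4*42 = 168)
I*(-7) = 168*(-7) = -1176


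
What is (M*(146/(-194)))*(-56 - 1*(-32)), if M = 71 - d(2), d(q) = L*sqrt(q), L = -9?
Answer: 124392/97 + 15768*sqrt(2)/97 ≈ 1512.3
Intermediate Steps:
d(q) = -9*sqrt(q)
M = 71 + 9*sqrt(2) (M = 71 - (-9)*sqrt(2) = 71 + 9*sqrt(2) ≈ 83.728)
(M*(146/(-194)))*(-56 - 1*(-32)) = ((71 + 9*sqrt(2))*(146/(-194)))*(-56 - 1*(-32)) = ((71 + 9*sqrt(2))*(146*(-1/194)))*(-56 + 32) = ((71 + 9*sqrt(2))*(-73/97))*(-24) = (-5183/97 - 657*sqrt(2)/97)*(-24) = 124392/97 + 15768*sqrt(2)/97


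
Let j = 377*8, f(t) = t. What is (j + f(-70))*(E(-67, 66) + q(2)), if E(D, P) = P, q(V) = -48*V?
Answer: -88380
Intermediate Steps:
j = 3016
(j + f(-70))*(E(-67, 66) + q(2)) = (3016 - 70)*(66 - 48*2) = 2946*(66 - 96) = 2946*(-30) = -88380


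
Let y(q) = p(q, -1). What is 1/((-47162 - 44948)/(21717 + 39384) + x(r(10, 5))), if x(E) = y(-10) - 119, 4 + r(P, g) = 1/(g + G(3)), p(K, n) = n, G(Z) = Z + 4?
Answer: -61101/7424230 ≈ -0.0082299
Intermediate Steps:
G(Z) = 4 + Z
y(q) = -1
r(P, g) = -4 + 1/(7 + g) (r(P, g) = -4 + 1/(g + (4 + 3)) = -4 + 1/(g + 7) = -4 + 1/(7 + g))
x(E) = -120 (x(E) = -1 - 119 = -120)
1/((-47162 - 44948)/(21717 + 39384) + x(r(10, 5))) = 1/((-47162 - 44948)/(21717 + 39384) - 120) = 1/(-92110/61101 - 120) = 1/(-7424230/61101) = -61101/7424230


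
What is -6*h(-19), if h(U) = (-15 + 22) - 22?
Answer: 90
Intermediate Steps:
h(U) = -15 (h(U) = 7 - 22 = -15)
-6*h(-19) = -6*(-15) = 90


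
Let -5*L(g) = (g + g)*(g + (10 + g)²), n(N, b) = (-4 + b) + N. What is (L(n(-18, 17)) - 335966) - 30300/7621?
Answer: -2560122346/7621 ≈ -3.3593e+5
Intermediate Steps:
n(N, b) = -4 + N + b
L(g) = -2*g*(g + (10 + g)²)/5 (L(g) = -(g + g)*(g + (10 + g)²)/5 = -2*g*(g + (10 + g)²)/5)
(L(n(-18, 17)) - 335966) - 30300/7621 = (-2*(-4 - 18 + 17)*((-4 - 18 + 17) + (10 + (-4 - 18 + 17))²)/5 - 335966) - 30300/7621 = (-⅖*(-5)*(-5 + (10 - 5)²) - 335966) - 30300*1/7621 = (-⅖*(-5)*(-5 + 5²) - 335966) - 30300/7621 = (-⅖*(-5)*(-5 + 25) - 335966) - 30300/7621 = (-⅖*(-5)*20 - 335966) - 30300/7621 = (40 - 335966) - 30300/7621 = -335926 - 30300/7621 = -2560122346/7621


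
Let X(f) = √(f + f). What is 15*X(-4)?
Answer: 30*I*√2 ≈ 42.426*I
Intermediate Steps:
X(f) = √2*√f (X(f) = √(2*f) = √2*√f)
15*X(-4) = 15*(√2*√(-4)) = 15*(√2*(2*I)) = 15*(2*I*√2) = 30*I*√2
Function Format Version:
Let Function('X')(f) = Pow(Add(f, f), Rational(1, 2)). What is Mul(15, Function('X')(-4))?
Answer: Mul(30, I, Pow(2, Rational(1, 2))) ≈ Mul(42.426, I)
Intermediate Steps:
Function('X')(f) = Mul(Pow(2, Rational(1, 2)), Pow(f, Rational(1, 2))) (Function('X')(f) = Pow(Mul(2, f), Rational(1, 2)) = Mul(Pow(2, Rational(1, 2)), Pow(f, Rational(1, 2))))
Mul(15, Function('X')(-4)) = Mul(15, Mul(Pow(2, Rational(1, 2)), Pow(-4, Rational(1, 2)))) = Mul(15, Mul(Pow(2, Rational(1, 2)), Mul(2, I))) = Mul(15, Mul(2, I, Pow(2, Rational(1, 2)))) = Mul(30, I, Pow(2, Rational(1, 2)))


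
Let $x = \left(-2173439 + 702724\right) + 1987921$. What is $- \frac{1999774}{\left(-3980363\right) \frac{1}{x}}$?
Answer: $\frac{1034295111444}{3980363} \approx 2.5985 \cdot 10^{5}$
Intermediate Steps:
$x = 517206$ ($x = -1470715 + 1987921 = 517206$)
$- \frac{1999774}{\left(-3980363\right) \frac{1}{x}} = - \frac{1999774}{\left(-3980363\right) \frac{1}{517206}} = - \frac{1999774}{- \frac{3980363}{517206}} = \left(-1999774\right) \left(- \frac{517206}{3980363}\right) = \frac{1034295111444}{3980363}$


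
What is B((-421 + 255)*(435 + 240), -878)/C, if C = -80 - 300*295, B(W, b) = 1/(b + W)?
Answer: 1/10003162240 ≈ 9.9968e-11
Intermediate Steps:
B(W, b) = 1/(W + b)
C = -88580 (C = -80 - 88500 = -88580)
B((-421 + 255)*(435 + 240), -878)/C = 1/(((-421 + 255)*(435 + 240) - 878)*(-88580)) = -1/88580/(-166*675 - 878) = -1/88580/(-112050 - 878) = -1/88580/(-112928) = -1/112928*(-1/88580) = 1/10003162240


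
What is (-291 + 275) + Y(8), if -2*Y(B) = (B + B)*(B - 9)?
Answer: -8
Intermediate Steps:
Y(B) = -B*(-9 + B) (Y(B) = -(B + B)*(B - 9)/2 = -2*B*(-9 + B)/2 = -B*(-9 + B))
(-291 + 275) + Y(8) = (-291 + 275) + 8*(9 - 1*8) = -16 + 8*(9 - 8) = -16 + 8*1 = -16 + 8 = -8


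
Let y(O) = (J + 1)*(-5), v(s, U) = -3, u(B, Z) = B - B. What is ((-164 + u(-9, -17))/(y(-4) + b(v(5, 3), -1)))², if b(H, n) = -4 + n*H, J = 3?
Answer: 26896/441 ≈ 60.989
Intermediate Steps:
u(B, Z) = 0
b(H, n) = -4 + H*n
y(O) = -20 (y(O) = (3 + 1)*(-5) = 4*(-5) = -20)
((-164 + u(-9, -17))/(y(-4) + b(v(5, 3), -1)))² = ((-164 + 0)/(-20 + (-4 - 3*(-1))))² = (-164/(-20 + (-4 + 3)))² = (-164/(-20 - 1))² = (-164/(-21))² = (-164*(-1/21))² = (164/21)² = 26896/441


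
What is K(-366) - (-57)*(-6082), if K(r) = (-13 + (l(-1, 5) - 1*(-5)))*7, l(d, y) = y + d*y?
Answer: -346730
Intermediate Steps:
K(r) = -56 (K(r) = (-13 + (5*(1 - 1) - 1*(-5)))*7 = (-13 + (5*0 + 5))*7 = (-13 + (0 + 5))*7 = (-13 + 5)*7 = -8*7 = -56)
K(-366) - (-57)*(-6082) = -56 - (-57)*(-6082) = -56 - 1*346674 = -56 - 346674 = -346730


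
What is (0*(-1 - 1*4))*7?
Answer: 0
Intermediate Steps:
(0*(-1 - 1*4))*7 = (0*(-1 - 4))*7 = (0*(-5))*7 = 0*7 = 0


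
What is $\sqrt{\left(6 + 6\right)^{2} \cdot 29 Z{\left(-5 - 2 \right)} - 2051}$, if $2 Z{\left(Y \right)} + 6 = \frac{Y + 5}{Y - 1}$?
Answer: $i \sqrt{14057} \approx 118.56 i$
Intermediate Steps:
$Z{\left(Y \right)} = -3 + \frac{5 + Y}{2 \left(-1 + Y\right)}$ ($Z{\left(Y \right)} = -3 + \frac{\left(Y + 5\right) \frac{1}{Y - 1}}{2} = -3 + \frac{\left(5 + Y\right) \frac{1}{-1 + Y}}{2} = -3 + \frac{\frac{1}{-1 + Y} \left(5 + Y\right)}{2} = -3 + \frac{5 + Y}{2 \left(-1 + Y\right)}$)
$\sqrt{\left(6 + 6\right)^{2} \cdot 29 Z{\left(-5 - 2 \right)} - 2051} = \sqrt{\left(6 + 6\right)^{2} \cdot 29 \frac{11 - 5 \left(-5 - 2\right)}{2 \left(-1 - 7\right)} - 2051} = \sqrt{12^{2} \cdot 29 \frac{11 - 5 \left(-5 - 2\right)}{2 \left(-1 - 7\right)} + \left(-17011 + 14960\right)} = \sqrt{144 \cdot 29 \frac{11 - -35}{2 \left(-1 - 7\right)} - 2051} = \sqrt{4176 \frac{11 + 35}{2 \left(-8\right)} - 2051} = \sqrt{4176 \cdot \frac{1}{2} \left(- \frac{1}{8}\right) 46 - 2051} = \sqrt{4176 \left(- \frac{23}{8}\right) - 2051} = \sqrt{-12006 - 2051} = \sqrt{-14057} = i \sqrt{14057}$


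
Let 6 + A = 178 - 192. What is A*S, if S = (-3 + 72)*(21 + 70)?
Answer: -125580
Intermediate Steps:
S = 6279 (S = 69*91 = 6279)
A = -20 (A = -6 + (178 - 192) = -6 - 14 = -20)
A*S = -20*6279 = -125580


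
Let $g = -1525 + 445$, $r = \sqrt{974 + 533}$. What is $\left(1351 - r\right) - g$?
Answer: $2431 - \sqrt{1507} \approx 2392.2$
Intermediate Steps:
$r = \sqrt{1507} \approx 38.82$
$g = -1080$
$\left(1351 - r\right) - g = \left(1351 - \sqrt{1507}\right) - -1080 = \left(1351 - \sqrt{1507}\right) + 1080 = 2431 - \sqrt{1507}$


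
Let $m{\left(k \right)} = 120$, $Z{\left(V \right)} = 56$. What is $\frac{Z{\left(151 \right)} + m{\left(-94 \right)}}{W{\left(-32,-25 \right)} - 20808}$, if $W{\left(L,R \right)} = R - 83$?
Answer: $- \frac{44}{5229} \approx -0.0084146$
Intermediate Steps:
$W{\left(L,R \right)} = -83 + R$
$\frac{Z{\left(151 \right)} + m{\left(-94 \right)}}{W{\left(-32,-25 \right)} - 20808} = \frac{56 + 120}{\left(-83 - 25\right) - 20808} = \frac{176}{-108 - 20808} = \frac{176}{-20916} = 176 \left(- \frac{1}{20916}\right) = - \frac{44}{5229}$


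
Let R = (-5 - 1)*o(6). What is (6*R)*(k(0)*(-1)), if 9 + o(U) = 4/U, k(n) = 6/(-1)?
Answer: 1800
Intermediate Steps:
k(n) = -6 (k(n) = 6*(-1) = -6)
o(U) = -9 + 4/U
R = 50 (R = (-5 - 1)*(-9 + 4/6) = -6*(-9 + 4*(⅙)) = -6*(-9 + ⅔) = -6*(-25/3) = 50)
(6*R)*(k(0)*(-1)) = (6*50)*(-6*(-1)) = 300*6 = 1800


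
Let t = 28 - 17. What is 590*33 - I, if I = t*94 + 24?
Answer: 18412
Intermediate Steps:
t = 11
I = 1058 (I = 11*94 + 24 = 1034 + 24 = 1058)
590*33 - I = 590*33 - 1*1058 = 19470 - 1058 = 18412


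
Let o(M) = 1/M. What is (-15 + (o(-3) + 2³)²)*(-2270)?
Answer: -894380/9 ≈ -99376.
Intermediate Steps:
(-15 + (o(-3) + 2³)²)*(-2270) = (-15 + (1/(-3) + 2³)²)*(-2270) = (-15 + (-⅓ + 8)²)*(-2270) = (-15 + (23/3)²)*(-2270) = (-15 + 529/9)*(-2270) = (394/9)*(-2270) = -894380/9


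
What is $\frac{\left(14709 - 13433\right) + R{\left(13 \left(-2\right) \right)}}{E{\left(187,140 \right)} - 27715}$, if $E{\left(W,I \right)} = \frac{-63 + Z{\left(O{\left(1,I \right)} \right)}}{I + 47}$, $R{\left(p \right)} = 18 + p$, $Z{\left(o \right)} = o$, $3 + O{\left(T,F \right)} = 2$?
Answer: $- \frac{237116}{5182769} \approx -0.045751$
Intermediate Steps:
$O{\left(T,F \right)} = -1$ ($O{\left(T,F \right)} = -3 + 2 = -1$)
$E{\left(W,I \right)} = - \frac{64}{47 + I}$ ($E{\left(W,I \right)} = \frac{-63 - 1}{I + 47} = - \frac{64}{47 + I}$)
$\frac{\left(14709 - 13433\right) + R{\left(13 \left(-2\right) \right)}}{E{\left(187,140 \right)} - 27715} = \frac{\left(14709 - 13433\right) + \left(18 + 13 \left(-2\right)\right)}{- \frac{64}{47 + 140} - 27715} = \frac{1276 + \left(18 - 26\right)}{- \frac{64}{187} - 27715} = \frac{1276 - 8}{\left(-64\right) \frac{1}{187} - 27715} = \frac{1268}{- \frac{64}{187} - 27715} = \frac{1268}{- \frac{5182769}{187}} = 1268 \left(- \frac{187}{5182769}\right) = - \frac{237116}{5182769}$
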